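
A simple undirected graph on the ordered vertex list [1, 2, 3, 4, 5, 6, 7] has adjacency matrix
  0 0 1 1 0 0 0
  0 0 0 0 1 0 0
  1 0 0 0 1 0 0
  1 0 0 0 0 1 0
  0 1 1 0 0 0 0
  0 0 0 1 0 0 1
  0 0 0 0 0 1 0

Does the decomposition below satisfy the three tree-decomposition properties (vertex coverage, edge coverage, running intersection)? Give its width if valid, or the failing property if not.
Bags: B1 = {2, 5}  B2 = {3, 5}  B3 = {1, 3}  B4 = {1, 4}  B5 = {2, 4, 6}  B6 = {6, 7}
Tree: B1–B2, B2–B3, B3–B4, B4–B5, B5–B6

No — bags containing vertex 2 are not connected in the tree.

A tree decomposition must satisfy three properties: every vertex lies in some bag; for every edge, both endpoints lie together in some bag; and for every vertex, the bags containing it form a connected subtree. Here bags containing vertex 2 are not connected in the tree, so the decomposition is invalid.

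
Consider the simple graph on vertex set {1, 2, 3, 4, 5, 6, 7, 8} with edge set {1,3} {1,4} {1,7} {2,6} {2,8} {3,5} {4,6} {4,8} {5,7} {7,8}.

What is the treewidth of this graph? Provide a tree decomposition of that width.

Treewidth 2.
One such decomposition:
Bags: B1 = {3, 5, 7}  B2 = {1, 3, 7}  B3 = {1, 7, 8}  B4 = {1, 4, 8}  B5 = {2, 4, 8}  B6 = {2, 4, 6}
Tree: B1–B2, B2–B3, B3–B4, B4–B5, B5–B6

Every bag has size at most 3, so the width is 3 − 1 = 2 and tw(G) ≤ 2. Since 5–3–1–7–5 is a cycle in G, G is not acyclic. Forests are exactly the graphs of treewidth ≤ 1, so tw(G) ≥ 2. Combining the bounds, tw(G) = 2.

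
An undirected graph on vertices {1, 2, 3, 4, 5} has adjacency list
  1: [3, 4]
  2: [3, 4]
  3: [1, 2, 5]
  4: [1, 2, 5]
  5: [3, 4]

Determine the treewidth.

2

A width-2 tree decomposition is:
Bags: B1 = {3, 4, 5}  B2 = {1, 3, 4}  B3 = {2, 3, 4}
Tree: B1–B2, B2–B3
The largest bag has 3 vertices, giving width 2; this decomposition certifies tw(G) ≤ 2. The edges 5–4–1–3–5 form a cycle, so G is not a tree and its treewidth is at least 2. The upper and lower bounds meet at 2, so that is the treewidth.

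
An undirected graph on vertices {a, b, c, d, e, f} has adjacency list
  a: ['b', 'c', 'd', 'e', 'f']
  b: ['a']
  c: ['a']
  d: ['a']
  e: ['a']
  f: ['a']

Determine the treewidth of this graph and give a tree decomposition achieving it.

Treewidth 1.
One such decomposition:
Bags: B1 = {a, f}  B2 = {a, c}  B3 = {a, e}  B4 = {a, d}  B5 = {a, b}
Tree: B1–B2, B1–B3, B1–B4, B1–B5

Each bag holds 2 vertices, so the decomposition has width 1, which upper-bounds the treewidth. Since G has at least one edge (e.g. f–a), it is not an edgeless graph, so tw(G) ≥ 1. Hence tw(G) = 1 exactly.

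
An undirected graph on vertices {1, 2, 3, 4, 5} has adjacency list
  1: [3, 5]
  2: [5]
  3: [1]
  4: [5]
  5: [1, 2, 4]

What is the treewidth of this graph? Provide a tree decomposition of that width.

Every bag has size at most 2, so the width is 2 − 1 = 1 and tw(G) ≤ 1. G has an edge, so its treewidth is at least 1. Hence tw(G) = 1 exactly.

Treewidth 1.
Bags: B1 = {2, 5}  B2 = {4, 5}  B3 = {1, 5}  B4 = {1, 3}
Tree: B1–B2, B1–B3, B3–B4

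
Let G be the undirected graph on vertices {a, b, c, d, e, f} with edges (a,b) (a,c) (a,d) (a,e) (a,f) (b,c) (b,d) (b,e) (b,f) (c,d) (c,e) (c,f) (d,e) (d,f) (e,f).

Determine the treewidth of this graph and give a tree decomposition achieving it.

A single bag containing all 6 vertices is trivially a valid decomposition of width 5. Conversely, {a, b, c, d, e, f} is a clique of size 6, and the vertices of any clique must share a bag in every tree decomposition; so some bag has ≥ 6 vertices and tw(G) ≥ 5. Hence tw(G) = 5 exactly.

Treewidth 5.
Bags: B1 = {a, b, c, d, e, f}
Tree: (single bag)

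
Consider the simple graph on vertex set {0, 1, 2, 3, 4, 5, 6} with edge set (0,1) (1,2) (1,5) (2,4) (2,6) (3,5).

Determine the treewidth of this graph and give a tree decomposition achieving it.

The largest bag has 2 vertices, giving width 1; this decomposition certifies tw(G) ≤ 1. G has an edge, so its treewidth is at least 1. The upper and lower bounds meet at 1, so that is the treewidth.

Treewidth 1.
Bags: B1 = {0, 1}  B2 = {1, 2}  B3 = {2, 4}  B4 = {1, 5}  B5 = {2, 6}  B6 = {3, 5}
Tree: B1–B2, B2–B3, B1–B4, B3–B5, B4–B6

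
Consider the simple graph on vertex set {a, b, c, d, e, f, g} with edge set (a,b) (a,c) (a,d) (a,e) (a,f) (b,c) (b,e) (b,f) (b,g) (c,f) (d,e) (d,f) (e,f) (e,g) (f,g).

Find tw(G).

3

A width-3 tree decomposition is:
Bags: B1 = {b, e, f, g}  B2 = {a, b, e, f}  B3 = {a, d, e, f}  B4 = {a, b, c, f}
Tree: B1–B2, B2–B3, B2–B4
Every bag has size at most 4, so the width is 4 − 1 = 3 and tw(G) ≤ 3. On the other hand G contains the 4-clique {a, d, e, f}. A clique must lie in a single bag of any decomposition, so no decomposition can have width below 3. The upper and lower bounds meet at 3, so that is the treewidth.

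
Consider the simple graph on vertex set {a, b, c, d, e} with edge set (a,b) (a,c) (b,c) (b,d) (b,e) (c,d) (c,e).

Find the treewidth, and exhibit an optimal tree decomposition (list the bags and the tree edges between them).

Treewidth 2.
One optimal decomposition is:
Bags: B1 = {b, c, e}  B2 = {b, c, d}  B3 = {a, b, c}
Tree: B1–B2, B2–B3

The largest bag has 3 vertices, giving width 2; this decomposition certifies tw(G) ≤ 2. On the other hand G contains the 3-clique {b, c, d}. A clique must lie in a single bag of any decomposition, so no decomposition can have width below 2. Combining the bounds, tw(G) = 2.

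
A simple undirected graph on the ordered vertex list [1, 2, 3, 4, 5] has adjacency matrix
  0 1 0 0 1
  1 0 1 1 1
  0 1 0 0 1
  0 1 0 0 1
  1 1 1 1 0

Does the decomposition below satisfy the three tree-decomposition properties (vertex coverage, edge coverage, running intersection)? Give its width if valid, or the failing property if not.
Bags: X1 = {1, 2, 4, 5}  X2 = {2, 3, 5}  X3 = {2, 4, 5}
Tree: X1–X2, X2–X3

A tree decomposition must satisfy three properties: every vertex lies in some bag; for every edge, both endpoints lie together in some bag; and for every vertex, the bags containing it form a connected subtree. Here bags containing vertex 4 are not connected in the tree, so the decomposition is invalid.

No — bags containing vertex 4 are not connected in the tree.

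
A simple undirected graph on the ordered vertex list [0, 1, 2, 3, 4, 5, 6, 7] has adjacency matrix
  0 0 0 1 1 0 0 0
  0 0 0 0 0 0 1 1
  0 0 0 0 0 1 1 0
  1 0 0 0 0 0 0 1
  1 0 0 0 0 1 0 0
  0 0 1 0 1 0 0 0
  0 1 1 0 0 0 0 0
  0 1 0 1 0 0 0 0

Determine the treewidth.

A width-2 tree decomposition is:
Bags: B1 = {0, 3, 7}  B2 = {0, 1, 7}  B3 = {0, 1, 6}  B4 = {0, 2, 6}  B5 = {0, 2, 5}  B6 = {0, 4, 5}
Tree: B1–B2, B2–B3, B3–B4, B4–B5, B5–B6
Each bag holds 3 vertices, so the decomposition has width 2, which upper-bounds the treewidth. For the lower bound, G contains the cycle 0–3–7–1–6–2–5–4–0, so G is not a forest; only forests have treewidth ≤ 1, hence tw(G) ≥ 2. Hence tw(G) = 2 exactly.

2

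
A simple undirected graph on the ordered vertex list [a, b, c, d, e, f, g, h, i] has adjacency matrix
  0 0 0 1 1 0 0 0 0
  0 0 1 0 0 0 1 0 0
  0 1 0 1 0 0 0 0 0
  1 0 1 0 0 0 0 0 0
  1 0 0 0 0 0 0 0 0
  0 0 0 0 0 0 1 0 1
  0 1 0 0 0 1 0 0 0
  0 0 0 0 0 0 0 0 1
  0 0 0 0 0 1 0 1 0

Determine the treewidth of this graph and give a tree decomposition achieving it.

Treewidth 1.
One optimal decomposition is:
Bags: B1 = {a, e}  B2 = {a, d}  B3 = {c, d}  B4 = {b, c}  B5 = {b, g}  B6 = {f, g}  B7 = {f, i}  B8 = {h, i}
Tree: B1–B2, B2–B3, B3–B4, B4–B5, B5–B6, B6–B7, B7–B8

Every bag has size at most 2, so the width is 2 − 1 = 1 and tw(G) ≤ 1. Since G has at least one edge (e.g. e–a), it is not an edgeless graph, so tw(G) ≥ 1. Combining the bounds, tw(G) = 1.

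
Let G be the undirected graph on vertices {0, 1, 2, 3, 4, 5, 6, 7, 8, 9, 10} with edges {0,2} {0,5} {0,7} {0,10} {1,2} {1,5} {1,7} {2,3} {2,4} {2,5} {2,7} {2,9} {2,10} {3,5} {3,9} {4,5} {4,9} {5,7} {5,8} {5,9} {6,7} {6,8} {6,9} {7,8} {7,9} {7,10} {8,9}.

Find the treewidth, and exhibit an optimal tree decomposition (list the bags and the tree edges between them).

Every bag has size at most 4, so the width is 4 − 1 = 3 and tw(G) ≤ 3. Conversely, {5, 7, 8, 9} is a clique of size 4, and the vertices of any clique must share a bag in every tree decomposition; so some bag has ≥ 4 vertices and tw(G) ≥ 3. Hence tw(G) = 3 exactly.

Treewidth 3.
Bags: B1 = {2, 5, 7, 9}  B2 = {1, 2, 5, 7}  B3 = {5, 7, 8, 9}  B4 = {2, 4, 5, 9}  B5 = {0, 2, 5, 7}  B6 = {6, 7, 8, 9}  B7 = {0, 2, 7, 10}  B8 = {2, 3, 5, 9}
Tree: B1–B2, B1–B3, B1–B4, B1–B5, B3–B6, B5–B7, B1–B8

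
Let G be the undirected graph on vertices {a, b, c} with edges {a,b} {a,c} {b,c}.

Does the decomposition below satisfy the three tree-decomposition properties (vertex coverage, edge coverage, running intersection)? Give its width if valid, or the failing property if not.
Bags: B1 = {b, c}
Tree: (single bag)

No — vertex a appears in no bag.

A tree decomposition must satisfy three properties: every vertex lies in some bag; for every edge, both endpoints lie together in some bag; and for every vertex, the bags containing it form a connected subtree. Here vertex a appears in no bag, so the decomposition is invalid.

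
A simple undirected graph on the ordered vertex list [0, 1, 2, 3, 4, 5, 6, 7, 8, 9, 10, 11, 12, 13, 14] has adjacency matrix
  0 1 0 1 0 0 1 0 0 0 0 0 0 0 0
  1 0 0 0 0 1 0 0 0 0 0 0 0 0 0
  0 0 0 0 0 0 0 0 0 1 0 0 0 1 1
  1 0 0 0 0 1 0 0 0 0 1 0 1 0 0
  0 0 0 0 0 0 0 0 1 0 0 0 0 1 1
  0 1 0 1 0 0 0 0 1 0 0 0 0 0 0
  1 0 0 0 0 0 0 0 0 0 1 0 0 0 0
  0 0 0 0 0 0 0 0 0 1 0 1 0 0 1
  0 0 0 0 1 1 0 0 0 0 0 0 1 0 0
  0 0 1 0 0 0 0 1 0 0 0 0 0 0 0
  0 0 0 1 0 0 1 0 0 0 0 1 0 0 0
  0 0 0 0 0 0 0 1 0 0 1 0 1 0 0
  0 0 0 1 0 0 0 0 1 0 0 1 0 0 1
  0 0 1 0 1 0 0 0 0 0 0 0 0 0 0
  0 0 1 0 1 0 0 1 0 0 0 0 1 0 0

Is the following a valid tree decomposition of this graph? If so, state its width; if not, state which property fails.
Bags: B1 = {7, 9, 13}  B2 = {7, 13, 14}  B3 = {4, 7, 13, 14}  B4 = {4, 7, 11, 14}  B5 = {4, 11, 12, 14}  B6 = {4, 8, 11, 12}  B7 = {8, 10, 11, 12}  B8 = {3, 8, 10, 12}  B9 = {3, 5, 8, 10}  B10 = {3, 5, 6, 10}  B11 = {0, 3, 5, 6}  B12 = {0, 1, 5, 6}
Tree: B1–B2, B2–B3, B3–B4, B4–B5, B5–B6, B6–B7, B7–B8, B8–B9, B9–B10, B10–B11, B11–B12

No — vertex 2 appears in no bag.

A tree decomposition must satisfy three properties: every vertex lies in some bag; for every edge, both endpoints lie together in some bag; and for every vertex, the bags containing it form a connected subtree. Here vertex 2 appears in no bag, so the decomposition is invalid.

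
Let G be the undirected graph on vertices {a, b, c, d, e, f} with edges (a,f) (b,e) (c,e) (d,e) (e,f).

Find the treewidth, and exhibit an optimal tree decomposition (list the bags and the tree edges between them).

The largest bag has 2 vertices, giving width 1; this decomposition certifies tw(G) ≤ 1. G has an edge, so its treewidth is at least 1. Combining the bounds, tw(G) = 1.

Treewidth 1.
One optimal decomposition is:
Bags: B1 = {a, f}  B2 = {e, f}  B3 = {c, e}  B4 = {d, e}  B5 = {b, e}
Tree: B1–B2, B2–B3, B3–B4, B2–B5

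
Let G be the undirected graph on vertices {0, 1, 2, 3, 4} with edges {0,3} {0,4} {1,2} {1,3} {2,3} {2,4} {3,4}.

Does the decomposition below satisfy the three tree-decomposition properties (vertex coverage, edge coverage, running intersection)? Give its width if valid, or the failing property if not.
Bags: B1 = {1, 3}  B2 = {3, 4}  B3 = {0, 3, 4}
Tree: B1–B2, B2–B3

No — vertex 2 appears in no bag.

A tree decomposition must satisfy three properties: every vertex lies in some bag; for every edge, both endpoints lie together in some bag; and for every vertex, the bags containing it form a connected subtree. Here vertex 2 appears in no bag, so the decomposition is invalid.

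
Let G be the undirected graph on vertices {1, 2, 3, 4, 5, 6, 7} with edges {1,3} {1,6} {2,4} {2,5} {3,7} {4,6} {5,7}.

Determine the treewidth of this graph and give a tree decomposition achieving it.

Treewidth 2.
One optimal decomposition is:
Bags: B1 = {2, 5, 7}  B2 = {2, 4, 7}  B3 = {4, 6, 7}  B4 = {1, 6, 7}  B5 = {1, 3, 7}
Tree: B1–B2, B2–B3, B3–B4, B4–B5

Each bag holds 3 vertices, so the decomposition has width 2, which upper-bounds the treewidth. Since 7–5–2–4–6–1–3–7 is a cycle in G, G is not acyclic. Forests are exactly the graphs of treewidth ≤ 1, so tw(G) ≥ 2. Combining the bounds, tw(G) = 2.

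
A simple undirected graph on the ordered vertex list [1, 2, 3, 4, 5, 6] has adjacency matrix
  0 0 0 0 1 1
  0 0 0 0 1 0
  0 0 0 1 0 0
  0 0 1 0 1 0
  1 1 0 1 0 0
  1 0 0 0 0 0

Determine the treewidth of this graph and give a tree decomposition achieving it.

The largest bag has 2 vertices, giving width 1; this decomposition certifies tw(G) ≤ 1. Any graph with an edge has treewidth ≥ 1, and G has the edge 1–5. Therefore the treewidth is 1.

Treewidth 1.
Bags: B1 = {1, 5}  B2 = {4, 5}  B3 = {2, 5}  B4 = {3, 4}  B5 = {1, 6}
Tree: B1–B2, B1–B3, B2–B4, B1–B5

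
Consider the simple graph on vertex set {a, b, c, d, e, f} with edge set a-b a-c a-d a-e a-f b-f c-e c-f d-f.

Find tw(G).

A width-2 tree decomposition is:
Bags: B1 = {a, c, f}  B2 = {a, b, f}  B3 = {a, d, f}  B4 = {a, c, e}
Tree: B1–B2, B2–B3, B1–B4
Each bag holds 3 vertices, so the decomposition has width 2, which upper-bounds the treewidth. For the lower bound, the 3 vertices {a, c, e} are pairwise adjacent, and any tree decomposition puts a clique entirely inside one bag — forcing width ≥ 2. Combining the bounds, tw(G) = 2.

2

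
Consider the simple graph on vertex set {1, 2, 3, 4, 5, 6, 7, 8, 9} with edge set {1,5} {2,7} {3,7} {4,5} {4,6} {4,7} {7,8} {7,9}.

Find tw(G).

A width-1 tree decomposition is:
Bags: B1 = {4, 7}  B2 = {3, 7}  B3 = {2, 7}  B4 = {7, 9}  B5 = {4, 5}  B6 = {7, 8}  B7 = {4, 6}  B8 = {1, 5}
Tree: B1–B2, B2–B3, B1–B4, B1–B5, B4–B6, B1–B7, B5–B8
The largest bag has 2 vertices, giving width 1; this decomposition certifies tw(G) ≤ 1. Since G has at least one edge (e.g. 7–4), it is not an edgeless graph, so tw(G) ≥ 1. Therefore the treewidth is 1.

1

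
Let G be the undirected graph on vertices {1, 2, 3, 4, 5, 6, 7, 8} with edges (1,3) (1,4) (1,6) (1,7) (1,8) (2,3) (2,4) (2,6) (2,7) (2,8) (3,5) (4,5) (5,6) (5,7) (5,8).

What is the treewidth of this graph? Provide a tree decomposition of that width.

Treewidth 3.
Bags: B1 = {1, 2, 5, 7}  B2 = {1, 2, 5, 8}  B3 = {1, 2, 4, 5}  B4 = {1, 2, 5, 6}  B5 = {1, 2, 3, 5}
Tree: B1–B2, B2–B3, B3–B4, B4–B5

The largest bag has 4 vertices, giving width 3; this decomposition certifies tw(G) ≤ 3. For the lower bound: the 4 vertex sets {5,7}, {1,8}, {2}, {4} are disjoint, each induces a connected subgraph, and every pair is joined by at least one edge of G. Contracting each set to a single vertex therefore yields K_{4} as a minor, and since treewidth is minor-monotone, tw(G) ≥ tw(K_{4}) = 3. Therefore the treewidth is 3.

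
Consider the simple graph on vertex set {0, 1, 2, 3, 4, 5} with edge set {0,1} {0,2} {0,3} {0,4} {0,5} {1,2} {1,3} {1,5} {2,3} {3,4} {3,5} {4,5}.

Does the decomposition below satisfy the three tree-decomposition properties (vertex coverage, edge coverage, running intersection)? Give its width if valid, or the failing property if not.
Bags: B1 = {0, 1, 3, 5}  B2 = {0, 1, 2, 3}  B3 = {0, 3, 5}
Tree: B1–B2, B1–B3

No — vertex 4 appears in no bag.

A tree decomposition must satisfy three properties: every vertex lies in some bag; for every edge, both endpoints lie together in some bag; and for every vertex, the bags containing it form a connected subtree. Here vertex 4 appears in no bag, so the decomposition is invalid.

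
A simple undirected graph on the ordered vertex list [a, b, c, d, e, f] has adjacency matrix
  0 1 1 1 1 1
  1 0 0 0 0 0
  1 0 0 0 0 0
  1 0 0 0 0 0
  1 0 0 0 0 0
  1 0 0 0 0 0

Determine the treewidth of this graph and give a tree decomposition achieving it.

Treewidth 1.
Bags: B1 = {a, e}  B2 = {a, f}  B3 = {a, c}  B4 = {a, b}  B5 = {a, d}
Tree: B1–B2, B2–B3, B3–B4, B4–B5

Each bag holds 2 vertices, so the decomposition has width 1, which upper-bounds the treewidth. Since G has at least one edge (e.g. a–e), it is not an edgeless graph, so tw(G) ≥ 1. The upper and lower bounds meet at 1, so that is the treewidth.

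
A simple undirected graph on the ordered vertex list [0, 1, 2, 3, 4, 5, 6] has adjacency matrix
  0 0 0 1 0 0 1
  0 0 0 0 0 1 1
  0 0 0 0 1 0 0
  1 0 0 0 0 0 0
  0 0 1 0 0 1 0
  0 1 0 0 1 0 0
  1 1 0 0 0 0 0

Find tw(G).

A width-1 tree decomposition is:
Bags: B1 = {0, 3}  B2 = {0, 6}  B3 = {1, 6}  B4 = {1, 5}  B5 = {4, 5}  B6 = {2, 4}
Tree: B1–B2, B2–B3, B3–B4, B4–B5, B5–B6
Every bag has size at most 2, so the width is 2 − 1 = 1 and tw(G) ≤ 1. Since G has at least one edge (e.g. 3–0), it is not an edgeless graph, so tw(G) ≥ 1. Combining the bounds, tw(G) = 1.

1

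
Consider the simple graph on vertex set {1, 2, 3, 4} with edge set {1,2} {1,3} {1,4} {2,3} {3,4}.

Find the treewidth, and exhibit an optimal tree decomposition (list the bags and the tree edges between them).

Every bag has size at most 3, so the width is 3 − 1 = 2 and tw(G) ≤ 2. For the lower bound, the 3 vertices {1, 2, 3} are pairwise adjacent, and any tree decomposition puts a clique entirely inside one bag — forcing width ≥ 2. Combining the bounds, tw(G) = 2.

Treewidth 2.
One such decomposition:
Bags: B1 = {1, 2, 3}  B2 = {1, 3, 4}
Tree: B1–B2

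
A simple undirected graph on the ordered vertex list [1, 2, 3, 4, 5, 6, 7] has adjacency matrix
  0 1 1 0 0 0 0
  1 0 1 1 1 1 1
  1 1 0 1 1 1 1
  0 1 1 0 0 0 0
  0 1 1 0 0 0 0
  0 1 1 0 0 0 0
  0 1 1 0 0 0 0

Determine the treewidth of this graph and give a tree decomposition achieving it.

Treewidth 2.
Bags: B1 = {2, 3, 6}  B2 = {2, 3, 4}  B3 = {2, 3, 5}  B4 = {2, 3, 7}  B5 = {1, 2, 3}
Tree: B1–B2, B2–B3, B2–B4, B4–B5

Each bag holds 3 vertices, so the decomposition has width 2, which upper-bounds the treewidth. For the lower bound, the 3 vertices {1, 2, 3} are pairwise adjacent, and any tree decomposition puts a clique entirely inside one bag — forcing width ≥ 2. The upper and lower bounds meet at 2, so that is the treewidth.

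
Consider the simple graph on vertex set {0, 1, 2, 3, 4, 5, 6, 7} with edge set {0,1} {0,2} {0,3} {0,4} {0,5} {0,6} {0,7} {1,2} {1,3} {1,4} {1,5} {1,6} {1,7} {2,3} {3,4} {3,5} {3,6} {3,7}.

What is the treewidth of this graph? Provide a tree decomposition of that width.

Treewidth 3.
Bags: B1 = {0, 1, 3, 5}  B2 = {0, 1, 3, 7}  B3 = {0, 1, 3, 6}  B4 = {0, 1, 3, 4}  B5 = {0, 1, 2, 3}
Tree: B1–B2, B1–B3, B1–B4, B1–B5

Each bag holds 4 vertices, so the decomposition has width 3, which upper-bounds the treewidth. Conversely, {0, 1, 2, 3} is a clique of size 4, and the vertices of any clique must share a bag in every tree decomposition; so some bag has ≥ 4 vertices and tw(G) ≥ 3. Hence tw(G) = 3 exactly.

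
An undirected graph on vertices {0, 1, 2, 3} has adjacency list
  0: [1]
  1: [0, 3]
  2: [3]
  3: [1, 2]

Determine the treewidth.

A width-1 tree decomposition is:
Bags: B1 = {0, 1}  B2 = {1, 3}  B3 = {2, 3}
Tree: B1–B2, B2–B3
The largest bag has 2 vertices, giving width 1; this decomposition certifies tw(G) ≤ 1. Any graph with an edge has treewidth ≥ 1, and G has the edge 0–1. Combining the bounds, tw(G) = 1.

1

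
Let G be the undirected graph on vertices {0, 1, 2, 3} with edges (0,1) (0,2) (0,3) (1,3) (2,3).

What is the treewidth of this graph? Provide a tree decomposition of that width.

Treewidth 2.
One such decomposition:
Bags: B1 = {0, 1, 3}  B2 = {0, 2, 3}
Tree: B1–B2

Each bag holds 3 vertices, so the decomposition has width 2, which upper-bounds the treewidth. For the lower bound, the 3 vertices {0, 1, 3} are pairwise adjacent, and any tree decomposition puts a clique entirely inside one bag — forcing width ≥ 2. Combining the bounds, tw(G) = 2.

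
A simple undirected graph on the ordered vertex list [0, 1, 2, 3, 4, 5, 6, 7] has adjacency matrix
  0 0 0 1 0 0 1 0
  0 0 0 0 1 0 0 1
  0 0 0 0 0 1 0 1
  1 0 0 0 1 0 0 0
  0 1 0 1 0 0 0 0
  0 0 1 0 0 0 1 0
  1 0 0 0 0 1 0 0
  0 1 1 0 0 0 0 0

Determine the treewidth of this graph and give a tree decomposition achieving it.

Treewidth 2.
Bags: B1 = {0, 3, 6}  B2 = {3, 4, 6}  B3 = {1, 4, 6}  B4 = {1, 6, 7}  B5 = {2, 6, 7}  B6 = {2, 5, 6}
Tree: B1–B2, B2–B3, B3–B4, B4–B5, B5–B6

Every bag has size at most 3, so the width is 3 − 1 = 2 and tw(G) ≤ 2. The edges 6–0–3–4–1–7–2–5–6 form a cycle, so G is not a tree and its treewidth is at least 2. Hence tw(G) = 2 exactly.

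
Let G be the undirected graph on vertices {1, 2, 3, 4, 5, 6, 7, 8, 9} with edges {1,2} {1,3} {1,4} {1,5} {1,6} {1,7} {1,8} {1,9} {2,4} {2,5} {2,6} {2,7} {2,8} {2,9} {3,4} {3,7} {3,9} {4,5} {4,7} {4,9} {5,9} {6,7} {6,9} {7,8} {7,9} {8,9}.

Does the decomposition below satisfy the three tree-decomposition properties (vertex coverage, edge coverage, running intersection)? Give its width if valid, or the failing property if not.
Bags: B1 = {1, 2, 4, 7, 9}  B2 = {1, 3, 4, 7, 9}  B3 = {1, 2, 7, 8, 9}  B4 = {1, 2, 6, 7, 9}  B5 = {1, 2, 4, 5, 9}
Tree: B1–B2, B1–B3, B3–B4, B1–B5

Checking the three conditions: (i) the bags cover all of {1, 2, 3, 4, 5, 6, 7, 8, 9}; (ii) for each edge, some bag contains both endpoints; (iii) the bags containing any fixed vertex form a subtree. All hold, so the decomposition is valid with width 5 − 1 = 4.

Yes; width 4.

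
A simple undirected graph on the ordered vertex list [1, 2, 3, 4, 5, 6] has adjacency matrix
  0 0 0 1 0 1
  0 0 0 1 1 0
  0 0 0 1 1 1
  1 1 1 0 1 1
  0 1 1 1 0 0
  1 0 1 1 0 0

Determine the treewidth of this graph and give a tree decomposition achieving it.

Each bag holds 3 vertices, so the decomposition has width 2, which upper-bounds the treewidth. On the other hand G contains the 3-clique {1, 4, 6}. A clique must lie in a single bag of any decomposition, so no decomposition can have width below 2. Hence tw(G) = 2 exactly.

Treewidth 2.
One such decomposition:
Bags: B1 = {3, 4, 6}  B2 = {1, 4, 6}  B3 = {3, 4, 5}  B4 = {2, 4, 5}
Tree: B1–B2, B1–B3, B3–B4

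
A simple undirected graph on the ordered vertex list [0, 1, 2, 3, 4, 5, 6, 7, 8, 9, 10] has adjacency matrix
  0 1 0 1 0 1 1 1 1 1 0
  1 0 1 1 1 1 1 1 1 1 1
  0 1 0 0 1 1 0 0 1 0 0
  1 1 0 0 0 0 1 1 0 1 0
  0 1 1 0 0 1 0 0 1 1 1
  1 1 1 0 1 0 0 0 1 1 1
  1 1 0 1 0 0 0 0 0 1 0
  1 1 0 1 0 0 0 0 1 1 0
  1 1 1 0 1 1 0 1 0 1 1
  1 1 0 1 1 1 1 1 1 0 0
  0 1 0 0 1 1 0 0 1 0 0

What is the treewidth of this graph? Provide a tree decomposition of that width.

The largest bag has 5 vertices, giving width 4; this decomposition certifies tw(G) ≤ 4. For the lower bound, the 5 vertices {0, 1, 5, 8, 9} are pairwise adjacent, and any tree decomposition puts a clique entirely inside one bag — forcing width ≥ 4. The upper and lower bounds meet at 4, so that is the treewidth.

Treewidth 4.
One such decomposition:
Bags: B1 = {0, 1, 5, 8, 9}  B2 = {1, 4, 5, 8, 9}  B3 = {1, 2, 4, 5, 8}  B4 = {0, 1, 7, 8, 9}  B5 = {0, 1, 3, 7, 9}  B6 = {1, 4, 5, 8, 10}  B7 = {0, 1, 3, 6, 9}
Tree: B1–B2, B2–B3, B1–B4, B4–B5, B2–B6, B5–B7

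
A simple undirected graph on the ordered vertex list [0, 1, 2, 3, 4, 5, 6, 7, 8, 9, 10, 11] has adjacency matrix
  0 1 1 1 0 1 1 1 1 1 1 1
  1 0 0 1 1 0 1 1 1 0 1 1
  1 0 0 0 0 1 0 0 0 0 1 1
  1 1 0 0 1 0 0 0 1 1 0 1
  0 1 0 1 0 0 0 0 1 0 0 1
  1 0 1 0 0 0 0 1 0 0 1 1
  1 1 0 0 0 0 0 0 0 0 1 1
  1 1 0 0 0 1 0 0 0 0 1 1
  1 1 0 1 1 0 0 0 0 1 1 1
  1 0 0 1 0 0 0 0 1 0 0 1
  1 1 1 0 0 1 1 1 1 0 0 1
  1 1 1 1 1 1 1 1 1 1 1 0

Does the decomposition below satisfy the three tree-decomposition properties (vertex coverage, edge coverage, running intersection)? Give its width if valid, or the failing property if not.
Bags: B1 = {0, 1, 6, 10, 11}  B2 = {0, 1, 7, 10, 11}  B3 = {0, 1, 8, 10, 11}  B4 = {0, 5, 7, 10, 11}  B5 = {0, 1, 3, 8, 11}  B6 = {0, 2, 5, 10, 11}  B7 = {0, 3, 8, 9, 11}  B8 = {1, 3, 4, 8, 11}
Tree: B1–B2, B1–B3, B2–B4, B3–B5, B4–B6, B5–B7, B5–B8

Vertex coverage: the bags together contain {0, 1, 2, 3, 4, 5, 6, 7, 8, 9, 10, 11}, the full vertex set. Edge coverage: each edge of G has both endpoints in at least one bag. Running intersection: for every vertex, the bags containing it form a connected subtree. All three properties hold, so this is a valid tree decomposition of width max|bag| − 1 = 4, and hence tw(G) ≤ 4.

Yes; width 4.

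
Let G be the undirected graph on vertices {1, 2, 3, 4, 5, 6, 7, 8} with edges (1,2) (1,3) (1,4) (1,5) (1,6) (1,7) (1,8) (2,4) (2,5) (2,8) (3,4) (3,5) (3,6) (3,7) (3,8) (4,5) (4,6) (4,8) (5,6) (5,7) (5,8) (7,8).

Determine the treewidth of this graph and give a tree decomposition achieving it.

The largest bag has 5 vertices, giving width 4; this decomposition certifies tw(G) ≤ 4. Conversely, {1, 2, 4, 5, 8} is a clique of size 5, and the vertices of any clique must share a bag in every tree decomposition; so some bag has ≥ 5 vertices and tw(G) ≥ 4. The upper and lower bounds meet at 4, so that is the treewidth.

Treewidth 4.
One such decomposition:
Bags: B1 = {1, 3, 4, 5, 6}  B2 = {1, 3, 4, 5, 8}  B3 = {1, 2, 4, 5, 8}  B4 = {1, 3, 5, 7, 8}
Tree: B1–B2, B2–B3, B2–B4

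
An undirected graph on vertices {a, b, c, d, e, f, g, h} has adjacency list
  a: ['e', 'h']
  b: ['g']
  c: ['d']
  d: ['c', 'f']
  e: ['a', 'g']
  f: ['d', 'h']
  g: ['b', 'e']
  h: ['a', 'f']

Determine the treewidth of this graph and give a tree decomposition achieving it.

Every bag has size at most 2, so the width is 2 − 1 = 1 and tw(G) ≤ 1. Since G has at least one edge (e.g. c–d), it is not an edgeless graph, so tw(G) ≥ 1. Combining the bounds, tw(G) = 1.

Treewidth 1.
Bags: B1 = {c, d}  B2 = {d, f}  B3 = {f, h}  B4 = {a, h}  B5 = {a, e}  B6 = {e, g}  B7 = {b, g}
Tree: B1–B2, B2–B3, B3–B4, B4–B5, B5–B6, B6–B7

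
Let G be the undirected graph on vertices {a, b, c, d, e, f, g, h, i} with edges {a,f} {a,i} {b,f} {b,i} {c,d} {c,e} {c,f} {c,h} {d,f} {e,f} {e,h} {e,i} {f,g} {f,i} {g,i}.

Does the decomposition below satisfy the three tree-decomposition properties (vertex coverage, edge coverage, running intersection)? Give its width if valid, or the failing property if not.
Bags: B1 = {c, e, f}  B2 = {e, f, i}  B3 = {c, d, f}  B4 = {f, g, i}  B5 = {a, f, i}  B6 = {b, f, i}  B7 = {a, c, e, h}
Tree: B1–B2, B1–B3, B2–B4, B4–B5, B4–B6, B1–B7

No — bags containing vertex a are not connected in the tree.

A tree decomposition must satisfy three properties: every vertex lies in some bag; for every edge, both endpoints lie together in some bag; and for every vertex, the bags containing it form a connected subtree. Here bags containing vertex a are not connected in the tree, so the decomposition is invalid.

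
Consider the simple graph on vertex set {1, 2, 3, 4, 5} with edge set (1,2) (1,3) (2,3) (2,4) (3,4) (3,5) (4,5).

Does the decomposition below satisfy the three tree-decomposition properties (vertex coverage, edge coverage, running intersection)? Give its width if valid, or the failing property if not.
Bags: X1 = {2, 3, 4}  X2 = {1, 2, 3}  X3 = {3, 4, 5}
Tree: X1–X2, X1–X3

Vertex coverage: the bags together contain {1, 2, 3, 4, 5}, the full vertex set. Edge coverage: each edge of G has both endpoints in at least one bag. Running intersection: for every vertex, the bags containing it form a connected subtree. All three properties hold, so this is a valid tree decomposition of width max|bag| − 1 = 2, and hence tw(G) ≤ 2.

Yes; width 2.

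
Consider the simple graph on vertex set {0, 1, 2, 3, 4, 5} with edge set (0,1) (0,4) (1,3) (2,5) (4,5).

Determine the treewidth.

1

A width-1 tree decomposition is:
Bags: B1 = {1, 3}  B2 = {0, 1}  B3 = {0, 4}  B4 = {4, 5}  B5 = {2, 5}
Tree: B1–B2, B2–B3, B3–B4, B4–B5
Every bag has size at most 2, so the width is 2 − 1 = 1 and tw(G) ≤ 1. Any graph with an edge has treewidth ≥ 1, and G has the edge 3–1. Combining the bounds, tw(G) = 1.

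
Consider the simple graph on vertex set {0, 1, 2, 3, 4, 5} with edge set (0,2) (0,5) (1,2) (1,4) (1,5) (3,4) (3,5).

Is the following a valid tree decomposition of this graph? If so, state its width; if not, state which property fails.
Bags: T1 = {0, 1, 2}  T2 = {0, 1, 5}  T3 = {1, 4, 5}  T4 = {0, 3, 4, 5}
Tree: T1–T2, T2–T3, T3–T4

No — bags containing vertex 0 are not connected in the tree.

A tree decomposition must satisfy three properties: every vertex lies in some bag; for every edge, both endpoints lie together in some bag; and for every vertex, the bags containing it form a connected subtree. Here bags containing vertex 0 are not connected in the tree, so the decomposition is invalid.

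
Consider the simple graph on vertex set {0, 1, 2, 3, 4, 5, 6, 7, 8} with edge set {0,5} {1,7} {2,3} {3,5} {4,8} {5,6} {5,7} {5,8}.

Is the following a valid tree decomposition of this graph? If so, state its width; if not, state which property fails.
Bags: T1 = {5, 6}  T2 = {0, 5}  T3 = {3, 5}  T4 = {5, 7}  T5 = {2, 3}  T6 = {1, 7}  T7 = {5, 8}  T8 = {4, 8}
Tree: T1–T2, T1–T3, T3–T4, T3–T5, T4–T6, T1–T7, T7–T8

Yes; width 1.

Every vertex of G appears in some bag (union = {0, 1, 2, 3, 4, 5, 6, 7, 8}); every edge is covered by a bag; and for each vertex v the set of bags containing v is connected in the bag tree. The decomposition is therefore valid. The largest bag has 2 vertices, so the width is 1.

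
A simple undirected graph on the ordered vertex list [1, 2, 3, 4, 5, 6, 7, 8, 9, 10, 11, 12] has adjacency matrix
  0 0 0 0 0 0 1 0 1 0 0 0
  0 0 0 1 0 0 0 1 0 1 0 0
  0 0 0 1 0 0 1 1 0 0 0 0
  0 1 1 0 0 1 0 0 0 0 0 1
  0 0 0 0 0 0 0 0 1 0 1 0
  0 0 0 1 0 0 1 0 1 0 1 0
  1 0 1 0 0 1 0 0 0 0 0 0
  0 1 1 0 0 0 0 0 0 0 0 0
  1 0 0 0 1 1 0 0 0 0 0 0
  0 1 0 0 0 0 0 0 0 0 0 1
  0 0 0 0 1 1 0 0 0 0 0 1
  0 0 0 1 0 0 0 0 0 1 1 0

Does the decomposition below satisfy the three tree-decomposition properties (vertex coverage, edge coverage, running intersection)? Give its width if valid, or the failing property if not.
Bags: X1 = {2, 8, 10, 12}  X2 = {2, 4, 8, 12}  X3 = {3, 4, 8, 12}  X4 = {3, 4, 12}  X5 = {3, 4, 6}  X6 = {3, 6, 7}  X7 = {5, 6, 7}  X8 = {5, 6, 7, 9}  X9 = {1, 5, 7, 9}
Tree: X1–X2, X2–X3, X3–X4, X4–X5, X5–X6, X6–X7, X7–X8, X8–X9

A tree decomposition must satisfy three properties: every vertex lies in some bag; for every edge, both endpoints lie together in some bag; and for every vertex, the bags containing it form a connected subtree. Here vertex 11 appears in no bag, so the decomposition is invalid.

No — vertex 11 appears in no bag.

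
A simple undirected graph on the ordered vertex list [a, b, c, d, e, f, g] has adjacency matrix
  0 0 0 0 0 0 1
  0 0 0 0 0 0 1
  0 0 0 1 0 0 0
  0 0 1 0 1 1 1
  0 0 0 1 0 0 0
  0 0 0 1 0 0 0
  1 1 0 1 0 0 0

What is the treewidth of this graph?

1

A width-1 tree decomposition is:
Bags: B1 = {d, f}  B2 = {d, g}  B3 = {a, g}  B4 = {b, g}  B5 = {c, d}  B6 = {d, e}
Tree: B1–B2, B2–B3, B2–B4, B1–B5, B2–B6
The largest bag has 2 vertices, giving width 1; this decomposition certifies tw(G) ≤ 1. Any graph with an edge has treewidth ≥ 1, and G has the edge d–f. Hence tw(G) = 1 exactly.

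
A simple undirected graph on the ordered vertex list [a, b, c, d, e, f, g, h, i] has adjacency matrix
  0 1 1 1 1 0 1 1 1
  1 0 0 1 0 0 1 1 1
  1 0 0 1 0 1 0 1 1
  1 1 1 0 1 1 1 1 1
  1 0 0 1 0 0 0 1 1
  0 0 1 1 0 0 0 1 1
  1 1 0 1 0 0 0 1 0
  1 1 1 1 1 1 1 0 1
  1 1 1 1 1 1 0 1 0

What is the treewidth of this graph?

A width-4 tree decomposition is:
Bags: B1 = {a, b, d, h, i}  B2 = {a, c, d, h, i}  B3 = {a, b, d, g, h}  B4 = {c, d, f, h, i}  B5 = {a, d, e, h, i}
Tree: B1–B2, B1–B3, B2–B4, B2–B5
Every bag has size at most 5, so the width is 5 − 1 = 4 and tw(G) ≤ 4. On the other hand G contains the 5-clique {a, b, d, g, h}. A clique must lie in a single bag of any decomposition, so no decomposition can have width below 4. Hence tw(G) = 4 exactly.

4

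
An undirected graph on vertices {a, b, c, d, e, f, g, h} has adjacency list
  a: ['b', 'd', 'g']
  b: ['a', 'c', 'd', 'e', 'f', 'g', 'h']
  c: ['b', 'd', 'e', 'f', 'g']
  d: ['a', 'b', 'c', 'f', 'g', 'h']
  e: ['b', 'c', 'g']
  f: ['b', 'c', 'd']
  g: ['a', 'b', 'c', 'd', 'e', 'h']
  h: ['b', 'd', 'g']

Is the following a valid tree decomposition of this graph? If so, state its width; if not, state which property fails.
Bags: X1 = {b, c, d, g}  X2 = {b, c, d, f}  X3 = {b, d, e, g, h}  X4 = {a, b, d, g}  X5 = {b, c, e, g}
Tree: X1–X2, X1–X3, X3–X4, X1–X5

No — bags containing vertex e are not connected in the tree.

A tree decomposition must satisfy three properties: every vertex lies in some bag; for every edge, both endpoints lie together in some bag; and for every vertex, the bags containing it form a connected subtree. Here bags containing vertex e are not connected in the tree, so the decomposition is invalid.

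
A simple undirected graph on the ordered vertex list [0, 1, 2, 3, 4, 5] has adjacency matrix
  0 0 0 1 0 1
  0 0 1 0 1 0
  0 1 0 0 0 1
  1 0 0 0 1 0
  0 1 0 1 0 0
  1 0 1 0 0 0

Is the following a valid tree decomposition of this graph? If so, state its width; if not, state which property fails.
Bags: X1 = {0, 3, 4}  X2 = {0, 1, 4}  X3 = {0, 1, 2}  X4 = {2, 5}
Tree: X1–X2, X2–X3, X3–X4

No — edge (0,5) lies in no bag.

A tree decomposition must satisfy three properties: every vertex lies in some bag; for every edge, both endpoints lie together in some bag; and for every vertex, the bags containing it form a connected subtree. Here edge (0,5) lies in no bag, so the decomposition is invalid.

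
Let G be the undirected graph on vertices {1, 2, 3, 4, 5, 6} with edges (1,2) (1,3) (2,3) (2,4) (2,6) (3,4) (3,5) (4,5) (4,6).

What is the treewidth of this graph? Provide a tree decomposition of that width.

Treewidth 2.
One such decomposition:
Bags: B1 = {3, 4, 5}  B2 = {2, 3, 4}  B3 = {2, 4, 6}  B4 = {1, 2, 3}
Tree: B1–B2, B2–B3, B2–B4

Each bag holds 3 vertices, so the decomposition has width 2, which upper-bounds the treewidth. On the other hand G contains the 3-clique {1, 2, 3}. A clique must lie in a single bag of any decomposition, so no decomposition can have width below 2. Combining the bounds, tw(G) = 2.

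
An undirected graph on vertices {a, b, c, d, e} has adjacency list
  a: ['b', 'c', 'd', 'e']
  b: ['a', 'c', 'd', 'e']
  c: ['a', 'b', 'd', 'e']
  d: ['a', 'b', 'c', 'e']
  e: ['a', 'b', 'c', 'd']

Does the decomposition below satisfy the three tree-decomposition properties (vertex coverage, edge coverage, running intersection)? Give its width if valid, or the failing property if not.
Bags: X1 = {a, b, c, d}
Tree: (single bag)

A tree decomposition must satisfy three properties: every vertex lies in some bag; for every edge, both endpoints lie together in some bag; and for every vertex, the bags containing it form a connected subtree. Here vertex e appears in no bag, so the decomposition is invalid.

No — vertex e appears in no bag.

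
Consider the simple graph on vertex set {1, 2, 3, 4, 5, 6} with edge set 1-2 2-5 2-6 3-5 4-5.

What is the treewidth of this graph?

A width-1 tree decomposition is:
Bags: B1 = {4, 5}  B2 = {3, 5}  B3 = {2, 5}  B4 = {2, 6}  B5 = {1, 2}
Tree: B1–B2, B1–B3, B3–B4, B4–B5
The largest bag has 2 vertices, giving width 1; this decomposition certifies tw(G) ≤ 1. Since G has at least one edge (e.g. 4–5), it is not an edgeless graph, so tw(G) ≥ 1. The upper and lower bounds meet at 1, so that is the treewidth.

1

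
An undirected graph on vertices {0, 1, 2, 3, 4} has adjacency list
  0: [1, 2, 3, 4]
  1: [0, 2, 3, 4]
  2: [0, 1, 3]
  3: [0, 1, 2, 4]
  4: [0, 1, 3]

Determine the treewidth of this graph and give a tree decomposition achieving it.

Treewidth 3.
One optimal decomposition is:
Bags: B1 = {0, 1, 2, 3}  B2 = {0, 1, 3, 4}
Tree: B1–B2

The largest bag has 4 vertices, giving width 3; this decomposition certifies tw(G) ≤ 3. For the lower bound, the 4 vertices {0, 1, 2, 3} are pairwise adjacent, and any tree decomposition puts a clique entirely inside one bag — forcing width ≥ 3. Hence tw(G) = 3 exactly.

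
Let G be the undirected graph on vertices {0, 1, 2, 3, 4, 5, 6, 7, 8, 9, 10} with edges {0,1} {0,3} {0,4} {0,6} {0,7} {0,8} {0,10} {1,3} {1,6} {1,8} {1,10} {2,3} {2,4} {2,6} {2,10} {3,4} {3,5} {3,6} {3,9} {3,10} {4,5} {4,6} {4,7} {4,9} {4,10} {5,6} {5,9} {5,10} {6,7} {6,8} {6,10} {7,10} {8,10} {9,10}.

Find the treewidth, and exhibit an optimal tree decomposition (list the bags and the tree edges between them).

The largest bag has 5 vertices, giving width 4; this decomposition certifies tw(G) ≤ 4. For the lower bound, the 5 vertices {3, 4, 5, 9, 10} are pairwise adjacent, and any tree decomposition puts a clique entirely inside one bag — forcing width ≥ 4. The upper and lower bounds meet at 4, so that is the treewidth.

Treewidth 4.
One such decomposition:
Bags: B1 = {0, 3, 4, 6, 10}  B2 = {0, 4, 6, 7, 10}  B3 = {3, 4, 5, 6, 10}  B4 = {0, 1, 3, 6, 10}  B5 = {2, 3, 4, 6, 10}  B6 = {3, 4, 5, 9, 10}  B7 = {0, 1, 6, 8, 10}
Tree: B1–B2, B1–B3, B1–B4, B3–B5, B3–B6, B4–B7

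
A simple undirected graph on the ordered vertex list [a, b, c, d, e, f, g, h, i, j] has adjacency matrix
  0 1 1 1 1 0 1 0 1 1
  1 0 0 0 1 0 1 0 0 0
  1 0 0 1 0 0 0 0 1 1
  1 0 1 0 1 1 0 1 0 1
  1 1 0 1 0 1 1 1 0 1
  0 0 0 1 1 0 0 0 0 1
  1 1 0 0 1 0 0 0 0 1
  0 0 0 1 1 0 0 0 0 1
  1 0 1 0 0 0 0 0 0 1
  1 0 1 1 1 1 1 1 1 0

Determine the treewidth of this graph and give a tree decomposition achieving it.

Every bag has size at most 4, so the width is 4 − 1 = 3 and tw(G) ≤ 3. Conversely, {d, e, h, j} is a clique of size 4, and the vertices of any clique must share a bag in every tree decomposition; so some bag has ≥ 4 vertices and tw(G) ≥ 3. Combining the bounds, tw(G) = 3.

Treewidth 3.
One such decomposition:
Bags: B1 = {a, d, e, j}  B2 = {a, c, d, j}  B3 = {d, e, h, j}  B4 = {d, e, f, j}  B5 = {a, e, g, j}  B6 = {a, c, i, j}  B7 = {a, b, e, g}
Tree: B1–B2, B1–B3, B3–B4, B1–B5, B2–B6, B5–B7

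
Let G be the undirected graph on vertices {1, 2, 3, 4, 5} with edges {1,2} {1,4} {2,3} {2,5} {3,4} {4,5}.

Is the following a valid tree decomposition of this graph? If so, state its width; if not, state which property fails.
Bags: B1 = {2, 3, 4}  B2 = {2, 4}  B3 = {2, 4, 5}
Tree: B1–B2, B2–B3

A tree decomposition must satisfy three properties: every vertex lies in some bag; for every edge, both endpoints lie together in some bag; and for every vertex, the bags containing it form a connected subtree. Here vertex 1 appears in no bag, so the decomposition is invalid.

No — vertex 1 appears in no bag.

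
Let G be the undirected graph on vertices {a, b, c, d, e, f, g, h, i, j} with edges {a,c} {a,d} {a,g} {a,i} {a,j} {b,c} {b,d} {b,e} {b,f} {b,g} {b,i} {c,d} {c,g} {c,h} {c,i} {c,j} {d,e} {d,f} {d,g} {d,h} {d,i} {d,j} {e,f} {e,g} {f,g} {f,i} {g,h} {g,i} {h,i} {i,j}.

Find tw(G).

A width-4 tree decomposition is:
Bags: B1 = {b, c, d, g, i}  B2 = {a, c, d, g, i}  B3 = {c, d, g, h, i}  B4 = {b, d, f, g, i}  B5 = {b, d, e, f, g}  B6 = {a, c, d, i, j}
Tree: B1–B2, B1–B3, B1–B4, B4–B5, B2–B6
Each bag holds 5 vertices, so the decomposition has width 4, which upper-bounds the treewidth. On the other hand G contains the 5-clique {b, d, e, f, g}. A clique must lie in a single bag of any decomposition, so no decomposition can have width below 4. The upper and lower bounds meet at 4, so that is the treewidth.

4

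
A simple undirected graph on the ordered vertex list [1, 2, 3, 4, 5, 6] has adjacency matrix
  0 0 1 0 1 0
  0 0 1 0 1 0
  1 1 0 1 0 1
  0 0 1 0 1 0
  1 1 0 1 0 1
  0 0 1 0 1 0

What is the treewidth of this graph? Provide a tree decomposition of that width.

Treewidth 2.
Bags: B1 = {3, 5, 6}  B2 = {1, 3, 5}  B3 = {3, 4, 5}  B4 = {2, 3, 5}
Tree: B1–B2, B2–B3, B3–B4

The largest bag has 3 vertices, giving width 2; this decomposition certifies tw(G) ≤ 2. For the lower bound, G contains the cycle 6–3–1–5–6, so G is not a forest; only forests have treewidth ≤ 1, hence tw(G) ≥ 2. The upper and lower bounds meet at 2, so that is the treewidth.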